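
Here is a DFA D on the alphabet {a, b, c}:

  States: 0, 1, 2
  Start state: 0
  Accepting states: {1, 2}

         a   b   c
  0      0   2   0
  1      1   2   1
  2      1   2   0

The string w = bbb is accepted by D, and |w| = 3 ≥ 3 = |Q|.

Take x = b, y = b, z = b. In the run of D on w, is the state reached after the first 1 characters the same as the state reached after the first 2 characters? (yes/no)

yes

State sequence: 0 -b-> 2 -b-> 2

After x (step 1): 2. After xy (step 2): 2.
They match, so y = b drives D around a cycle from 2 back to itself; pumping y any number of times keeps D in 2 before reading z, and xyⁱz ∈ L(D) for every i ≥ 0.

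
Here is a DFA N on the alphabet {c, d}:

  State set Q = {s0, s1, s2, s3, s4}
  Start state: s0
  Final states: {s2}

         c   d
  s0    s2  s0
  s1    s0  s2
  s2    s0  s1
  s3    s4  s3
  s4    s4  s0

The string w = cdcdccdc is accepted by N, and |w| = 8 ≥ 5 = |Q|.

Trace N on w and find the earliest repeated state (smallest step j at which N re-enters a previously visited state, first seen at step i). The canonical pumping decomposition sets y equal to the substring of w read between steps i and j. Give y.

Run of N on w = c d c d c c d c:
  step 0: s0  (start)
  step 1: s2  (read c: s0→s2)
  step 2: s1  (read d: s2→s1)
  step 3: s0  (read c: s1→s0)   ← first repeat (s0 seen earlier)
  step 4: s0  (read d: s0→s0)
  step 5: s2  (read c: s0→s2)
  step 6: s0  (read c: s2→s0)
  step 7: s0  (read d: s0→s0)
  step 8: s2  (read c: s0→s2)

So i = 0, j = 3, giving x = w[0:0] = ε, y = w[0:3] = cdc, z = w[3:8] = dccdc.
Check: |xy| = 3 ≤ 5 and |y| = 3 ≥ 1. Reading y takes N from s0 back to s0, so every xyⁱz is accepted.

cdc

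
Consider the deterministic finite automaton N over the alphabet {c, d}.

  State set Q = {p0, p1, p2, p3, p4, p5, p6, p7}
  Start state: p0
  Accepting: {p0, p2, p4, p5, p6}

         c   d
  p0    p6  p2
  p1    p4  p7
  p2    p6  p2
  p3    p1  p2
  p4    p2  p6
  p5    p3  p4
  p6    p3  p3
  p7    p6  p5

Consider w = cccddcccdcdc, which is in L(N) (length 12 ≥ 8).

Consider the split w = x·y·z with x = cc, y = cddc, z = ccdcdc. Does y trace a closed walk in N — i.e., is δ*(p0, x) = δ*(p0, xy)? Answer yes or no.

Run of N on the first 6 characters of w = c c c d d c:
  step 0: p0  (start)
  step 1: p6  (read c: p0→p6)
  step 2: p3  (read c: p6→p3)
  step 3: p1  (read c: p3→p1)
  step 4: p7  (read d: p1→p7)
  step 5: p5  (read d: p7→p5)
  step 6: p3  (read c: p5→p3)

After x (step 2): p3. After xy (step 6): p3.
They match, so y = cddc drives N around a cycle from p3 back to itself; pumping y any number of times keeps N in p3 before reading z, and xyⁱz ∈ L(N) for every i ≥ 0.

yes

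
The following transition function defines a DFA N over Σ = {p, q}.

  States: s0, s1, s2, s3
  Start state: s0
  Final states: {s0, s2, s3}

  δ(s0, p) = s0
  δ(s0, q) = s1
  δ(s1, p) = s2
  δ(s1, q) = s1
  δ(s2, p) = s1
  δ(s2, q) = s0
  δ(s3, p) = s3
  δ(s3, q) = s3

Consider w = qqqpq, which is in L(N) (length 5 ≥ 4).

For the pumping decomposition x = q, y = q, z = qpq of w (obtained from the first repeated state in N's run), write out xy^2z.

qqqqpq

xy^2z = q·q·q·qpq = qqqqpq.
Reading y = q takes N from s1 back to s1, so after x·y·y the machine is still in s1, and z then leads to the accepting state s0. Hence qqqqpq ∈ L(N).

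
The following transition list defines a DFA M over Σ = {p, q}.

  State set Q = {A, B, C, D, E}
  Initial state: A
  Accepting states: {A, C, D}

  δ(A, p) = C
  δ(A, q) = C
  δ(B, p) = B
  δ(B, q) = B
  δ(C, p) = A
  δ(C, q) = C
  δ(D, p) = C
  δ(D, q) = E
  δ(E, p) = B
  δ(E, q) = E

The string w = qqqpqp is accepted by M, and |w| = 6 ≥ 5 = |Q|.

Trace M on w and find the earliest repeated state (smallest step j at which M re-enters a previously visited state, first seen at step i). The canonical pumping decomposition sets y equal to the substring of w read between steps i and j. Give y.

Run of M on w = q q q p q p:
  step 0: A  (start)
  step 1: C  (read q: A→C)
  step 2: C  (read q: C→C)   ← first repeat (C seen earlier)
  step 3: C  (read q: C→C)
  step 4: A  (read p: C→A)
  step 5: C  (read q: A→C)
  step 6: A  (read p: C→A)

So i = 1, j = 2, giving x = w[0:1] = q, y = w[1:2] = q, z = w[2:6] = qpqp.
Check: |xy| = 2 ≤ 5 and |y| = 1 ≥ 1. Reading y takes M from C back to C, so every xyⁱz is accepted.
Pumping length from the standard proof: p = 5 (the number of states). The repeated state found above gives |xy| = j ≤ 5 and |y| = j − i ≥ 1.

q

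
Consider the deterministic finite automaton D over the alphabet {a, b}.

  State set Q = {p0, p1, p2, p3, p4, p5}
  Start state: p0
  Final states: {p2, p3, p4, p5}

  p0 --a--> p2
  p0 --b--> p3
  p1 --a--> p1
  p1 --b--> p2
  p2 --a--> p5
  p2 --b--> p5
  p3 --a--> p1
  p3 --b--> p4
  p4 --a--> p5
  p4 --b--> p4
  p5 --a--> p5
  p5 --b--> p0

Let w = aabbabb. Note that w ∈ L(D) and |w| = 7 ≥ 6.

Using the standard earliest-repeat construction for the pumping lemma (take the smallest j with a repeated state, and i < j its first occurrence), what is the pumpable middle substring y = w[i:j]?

aab

Run of D on w = a a b b a b b:
  step 0: p0  (start)
  step 1: p2  (read a: p0→p2)
  step 2: p5  (read a: p2→p5)
  step 3: p0  (read b: p5→p0)   ← first repeat (p0 seen earlier)
  step 4: p3  (read b: p0→p3)
  step 5: p1  (read a: p3→p1)
  step 6: p2  (read b: p1→p2)
  step 7: p5  (read b: p2→p5)

So i = 0, j = 3, giving x = w[0:0] = ε, y = w[0:3] = aab, z = w[3:7] = babb.
Check: |xy| = 3 ≤ 6 and |y| = 3 ≥ 1. Reading y takes D from p0 back to p0, so every xyⁱz is accepted.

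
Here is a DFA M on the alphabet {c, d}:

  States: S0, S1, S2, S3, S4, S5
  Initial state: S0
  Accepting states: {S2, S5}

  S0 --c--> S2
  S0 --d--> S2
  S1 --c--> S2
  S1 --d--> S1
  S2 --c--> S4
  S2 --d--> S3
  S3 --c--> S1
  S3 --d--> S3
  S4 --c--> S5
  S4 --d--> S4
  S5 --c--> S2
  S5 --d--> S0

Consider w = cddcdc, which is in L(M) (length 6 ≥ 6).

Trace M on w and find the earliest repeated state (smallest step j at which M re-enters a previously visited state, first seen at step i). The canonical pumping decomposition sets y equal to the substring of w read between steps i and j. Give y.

d

Run of M on w = c d d c d c:
  step 0: S0  (start)
  step 1: S2  (read c: S0→S2)
  step 2: S3  (read d: S2→S3)
  step 3: S3  (read d: S3→S3)   ← first repeat (S3 seen earlier)
  step 4: S1  (read c: S3→S1)
  step 5: S1  (read d: S1→S1)
  step 6: S2  (read c: S1→S2)

So i = 2, j = 3, giving x = w[0:2] = cd, y = w[2:3] = d, z = w[3:6] = cdc.
Check: |xy| = 3 ≤ 6 and |y| = 1 ≥ 1. Reading y takes M from S3 back to S3, so every xyⁱz is accepted.
Since M has 6 states, any run of length ≥ 6 visits 6+1 states, so by pigeonhole some state repeats within the first 6 steps — that repeat gives the pumpable loop.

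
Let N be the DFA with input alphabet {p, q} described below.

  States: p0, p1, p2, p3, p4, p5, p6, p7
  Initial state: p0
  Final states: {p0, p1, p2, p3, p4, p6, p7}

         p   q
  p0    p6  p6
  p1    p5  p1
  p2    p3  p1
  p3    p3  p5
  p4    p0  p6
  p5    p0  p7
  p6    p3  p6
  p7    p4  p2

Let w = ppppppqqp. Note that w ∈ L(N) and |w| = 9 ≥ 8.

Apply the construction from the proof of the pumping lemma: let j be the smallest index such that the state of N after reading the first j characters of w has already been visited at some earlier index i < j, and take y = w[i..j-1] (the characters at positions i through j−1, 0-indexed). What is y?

p

State sequence: p0 -p-> p6 -p-> p3 -p-> p3 -p-> p3 -p-> p3 -p-> p3 -q-> p5 -q-> p7 -p-> p4
First repeat at step 3: p3 was already visited.

So i = 2, j = 3, giving x = w[0:2] = pp, y = w[2:3] = p, z = w[3:9] = pppqqp.
Check: |xy| = 3 ≤ 8 and |y| = 1 ≥ 1. Reading y takes N from p3 back to p3, so every xyⁱz is accepted.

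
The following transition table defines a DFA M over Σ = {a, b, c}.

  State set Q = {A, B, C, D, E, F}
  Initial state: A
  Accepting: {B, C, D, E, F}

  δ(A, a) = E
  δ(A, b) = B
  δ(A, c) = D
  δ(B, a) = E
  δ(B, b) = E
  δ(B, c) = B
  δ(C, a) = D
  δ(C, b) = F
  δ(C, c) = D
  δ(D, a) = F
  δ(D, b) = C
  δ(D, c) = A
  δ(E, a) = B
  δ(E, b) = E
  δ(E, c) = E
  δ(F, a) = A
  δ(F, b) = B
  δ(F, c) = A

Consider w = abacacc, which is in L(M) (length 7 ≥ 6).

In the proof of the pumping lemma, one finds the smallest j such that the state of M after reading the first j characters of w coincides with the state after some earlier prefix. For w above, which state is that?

Run of M on w = a b a c a c c:
  step 0: A  (start)
  step 1: E  (read a: A→E)
  step 2: E  (read b: E→E)   ← first repeat (E seen earlier)
  step 3: B  (read a: E→B)
  step 4: B  (read c: B→B)
  step 5: E  (read a: B→E)
  step 6: E  (read c: E→E)
  step 7: E  (read c: E→E)

The earliest repeat is at step j = 2: M is in E, which it already visited at step i = 1.

E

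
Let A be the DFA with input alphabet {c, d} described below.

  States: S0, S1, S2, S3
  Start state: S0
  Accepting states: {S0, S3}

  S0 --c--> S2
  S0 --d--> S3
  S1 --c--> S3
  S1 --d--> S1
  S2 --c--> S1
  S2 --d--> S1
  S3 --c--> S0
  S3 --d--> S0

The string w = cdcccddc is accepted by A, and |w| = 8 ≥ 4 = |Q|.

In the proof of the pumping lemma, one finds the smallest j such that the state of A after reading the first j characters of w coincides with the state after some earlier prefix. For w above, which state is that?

S0

Run of A on w = c d c c c d d c:
  step 0: S0  (start)
  step 1: S2  (read c: S0→S2)
  step 2: S1  (read d: S2→S1)
  step 3: S3  (read c: S1→S3)
  step 4: S0  (read c: S3→S0)   ← first repeat (S0 seen earlier)
  step 5: S2  (read c: S0→S2)
  step 6: S1  (read d: S2→S1)
  step 7: S1  (read d: S1→S1)
  step 8: S3  (read c: S1→S3)

The earliest repeat is at step j = 4: A is in S0, which it already visited at step i = 0.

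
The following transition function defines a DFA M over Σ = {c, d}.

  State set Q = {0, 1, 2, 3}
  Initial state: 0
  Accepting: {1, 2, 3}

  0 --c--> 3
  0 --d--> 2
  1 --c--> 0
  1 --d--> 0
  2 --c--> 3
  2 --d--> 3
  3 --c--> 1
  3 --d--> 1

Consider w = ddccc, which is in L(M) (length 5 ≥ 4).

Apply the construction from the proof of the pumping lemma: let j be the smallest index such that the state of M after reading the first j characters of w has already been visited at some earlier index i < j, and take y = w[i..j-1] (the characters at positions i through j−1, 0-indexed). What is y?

ddcc

State sequence: 0 -d-> 2 -d-> 3 -c-> 1 -c-> 0 -c-> 3
First repeat at step 4: 0 was already visited.

So i = 0, j = 4, giving x = w[0:0] = ε, y = w[0:4] = ddcc, z = w[4:5] = c.
Check: |xy| = 4 ≤ 4 and |y| = 4 ≥ 1. Reading y takes M from 0 back to 0, so every xyⁱz is accepted.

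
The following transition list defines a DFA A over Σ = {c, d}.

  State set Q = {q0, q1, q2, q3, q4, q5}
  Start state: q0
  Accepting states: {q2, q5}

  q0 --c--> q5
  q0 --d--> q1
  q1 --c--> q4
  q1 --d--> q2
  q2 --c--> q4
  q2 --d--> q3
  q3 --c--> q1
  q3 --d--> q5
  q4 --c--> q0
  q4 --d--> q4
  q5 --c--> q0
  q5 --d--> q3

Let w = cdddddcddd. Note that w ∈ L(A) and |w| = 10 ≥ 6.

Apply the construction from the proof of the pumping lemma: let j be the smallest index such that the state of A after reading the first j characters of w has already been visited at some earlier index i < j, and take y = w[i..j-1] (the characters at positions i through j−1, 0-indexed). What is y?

dd

State sequence: q0 -c-> q5 -d-> q3 -d-> q5 -d-> q3 -d-> q5 -d-> q3 -c-> q1 -d-> q2 -d-> q3 -d-> q5
First repeat at step 3: q5 was already visited.

So i = 1, j = 3, giving x = w[0:1] = c, y = w[1:3] = dd, z = w[3:10] = dddcddd.
Check: |xy| = 3 ≤ 6 and |y| = 2 ≥ 1. Reading y takes A from q5 back to q5, so every xyⁱz is accepted.
With |Q| = 6, pigeonhole forces a state repeat no later than step 6; the substring read between the first and second visits to that state can be pumped.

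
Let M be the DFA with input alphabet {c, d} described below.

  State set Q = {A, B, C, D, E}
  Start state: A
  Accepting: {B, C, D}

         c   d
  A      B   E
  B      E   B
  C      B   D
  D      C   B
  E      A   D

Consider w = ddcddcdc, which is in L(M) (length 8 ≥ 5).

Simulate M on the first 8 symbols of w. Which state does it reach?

C

Run of M on the first 8 characters of w = d d c d d c d c:
  step 0: A  (start)
  step 1: E  (read d: A→E)
  step 2: D  (read d: E→D)
  step 3: C  (read c: D→C)
  step 4: D  (read d: C→D)
  step 5: B  (read d: D→B)
  step 6: E  (read c: B→E)
  step 7: D  (read d: E→D)
  step 8: C  (read c: D→C)

After reading 8 characters, M is in state C.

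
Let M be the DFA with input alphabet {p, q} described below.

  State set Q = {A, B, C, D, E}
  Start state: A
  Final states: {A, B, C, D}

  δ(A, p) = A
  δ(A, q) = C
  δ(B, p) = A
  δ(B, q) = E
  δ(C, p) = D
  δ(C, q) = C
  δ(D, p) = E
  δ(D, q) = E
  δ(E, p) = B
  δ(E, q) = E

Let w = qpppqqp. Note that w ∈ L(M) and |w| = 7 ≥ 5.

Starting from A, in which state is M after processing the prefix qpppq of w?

E

State sequence: A -q-> C -p-> D -p-> E -p-> B -q-> E

After reading 5 characters, M is in state E.
(This kind of state-tracing is the core of the pumping-lemma construction: with 5 states, pigeonhole forces a repeat within the first 5 steps.)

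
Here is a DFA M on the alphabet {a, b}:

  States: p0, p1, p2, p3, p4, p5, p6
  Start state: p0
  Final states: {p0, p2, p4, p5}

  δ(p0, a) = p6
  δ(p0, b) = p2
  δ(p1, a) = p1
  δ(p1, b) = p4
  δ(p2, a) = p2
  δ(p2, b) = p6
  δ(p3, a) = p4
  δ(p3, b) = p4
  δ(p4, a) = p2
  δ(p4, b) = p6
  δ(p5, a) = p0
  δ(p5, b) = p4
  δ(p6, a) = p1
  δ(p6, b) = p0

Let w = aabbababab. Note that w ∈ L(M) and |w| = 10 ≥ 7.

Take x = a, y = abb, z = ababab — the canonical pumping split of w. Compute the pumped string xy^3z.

xy^3z = a·abb·abb·abb·ababab = aabbabbabbababab.
Reading y = abb takes M from p6 back to p6, so after x·y·y·y the machine is still in p6, and z then leads to the accepting state p4. Hence aabbabbabbababab ∈ L(M).

aabbabbabbababab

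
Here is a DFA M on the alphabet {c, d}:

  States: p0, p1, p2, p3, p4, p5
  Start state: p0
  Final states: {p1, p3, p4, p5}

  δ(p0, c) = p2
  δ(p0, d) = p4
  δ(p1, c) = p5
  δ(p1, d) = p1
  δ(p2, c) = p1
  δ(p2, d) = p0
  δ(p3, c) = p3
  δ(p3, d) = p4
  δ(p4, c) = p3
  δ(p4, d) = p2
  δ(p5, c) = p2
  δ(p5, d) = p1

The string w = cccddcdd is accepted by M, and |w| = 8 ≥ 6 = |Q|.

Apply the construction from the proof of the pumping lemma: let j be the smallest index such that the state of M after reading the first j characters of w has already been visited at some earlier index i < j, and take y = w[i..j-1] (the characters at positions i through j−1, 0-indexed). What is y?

State sequence: p0 -c-> p2 -c-> p1 -c-> p5 -d-> p1 -d-> p1 -c-> p5 -d-> p1 -d-> p1
First repeat at step 4: p1 was already visited.

So i = 2, j = 4, giving x = w[0:2] = cc, y = w[2:4] = cd, z = w[4:8] = dcdd.
Check: |xy| = 4 ≤ 6 and |y| = 2 ≥ 1. Reading y takes M from p1 back to p1, so every xyⁱz is accepted.
With |Q| = 6, pigeonhole forces a state repeat no later than step 6; the substring read between the first and second visits to that state can be pumped.

cd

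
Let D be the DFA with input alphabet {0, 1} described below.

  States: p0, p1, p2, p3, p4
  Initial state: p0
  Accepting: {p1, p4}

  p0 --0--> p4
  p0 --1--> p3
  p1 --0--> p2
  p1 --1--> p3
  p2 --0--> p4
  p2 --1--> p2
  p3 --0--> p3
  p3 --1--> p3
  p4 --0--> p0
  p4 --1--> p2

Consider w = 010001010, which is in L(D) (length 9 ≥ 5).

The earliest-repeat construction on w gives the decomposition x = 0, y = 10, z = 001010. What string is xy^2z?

01010001010

xy^2z = 0·10·10·001010 = 01010001010.
Reading y = 10 takes D from p4 back to p4, so after x·y·y the machine is still in p4, and z then leads to the accepting state p4. Hence 01010001010 ∈ L(D).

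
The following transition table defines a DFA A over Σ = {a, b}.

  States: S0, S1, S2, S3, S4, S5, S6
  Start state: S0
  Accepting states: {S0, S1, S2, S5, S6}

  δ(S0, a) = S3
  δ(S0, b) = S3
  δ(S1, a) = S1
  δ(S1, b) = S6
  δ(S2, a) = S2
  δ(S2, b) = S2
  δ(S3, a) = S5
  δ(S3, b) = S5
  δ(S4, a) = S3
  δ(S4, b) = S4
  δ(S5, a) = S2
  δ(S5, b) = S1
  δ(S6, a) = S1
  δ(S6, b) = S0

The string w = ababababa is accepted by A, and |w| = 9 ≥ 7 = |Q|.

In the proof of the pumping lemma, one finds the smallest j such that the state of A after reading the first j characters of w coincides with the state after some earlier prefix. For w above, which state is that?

S2

State sequence: S0 -a-> S3 -b-> S5 -a-> S2 -b-> S2 -a-> S2 -b-> S2 -a-> S2 -b-> S2 -a-> S2
First repeat at step 4: S2 was already visited.

The earliest repeat is at step j = 4: A is in S2, which it already visited at step i = 3.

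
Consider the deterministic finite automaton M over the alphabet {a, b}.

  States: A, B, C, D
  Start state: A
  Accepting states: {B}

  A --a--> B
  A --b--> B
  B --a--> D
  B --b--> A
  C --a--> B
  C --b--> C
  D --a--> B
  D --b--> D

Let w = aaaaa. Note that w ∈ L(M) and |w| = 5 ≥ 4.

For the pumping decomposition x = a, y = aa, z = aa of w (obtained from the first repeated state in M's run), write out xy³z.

xy^3z = a·aa·aa·aa·aa = aaaaaaaaa.
Reading y = aa takes M from B back to B, so after x·y·y·y the machine is still in B, and z then leads to the accepting state B. Hence aaaaaaaaa ∈ L(M).

aaaaaaaaa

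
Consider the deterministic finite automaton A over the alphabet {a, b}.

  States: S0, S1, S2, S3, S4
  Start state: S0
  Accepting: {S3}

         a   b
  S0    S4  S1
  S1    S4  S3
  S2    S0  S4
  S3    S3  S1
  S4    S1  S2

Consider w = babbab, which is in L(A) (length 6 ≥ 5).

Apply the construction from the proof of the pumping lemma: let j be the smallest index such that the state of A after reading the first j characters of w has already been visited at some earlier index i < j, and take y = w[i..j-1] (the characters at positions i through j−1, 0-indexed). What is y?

Run of A on w = b a b b a b:
  step 0: S0  (start)
  step 1: S1  (read b: S0→S1)
  step 2: S4  (read a: S1→S4)
  step 3: S2  (read b: S4→S2)
  step 4: S4  (read b: S2→S4)   ← first repeat (S4 seen earlier)
  step 5: S1  (read a: S4→S1)
  step 6: S3  (read b: S1→S3)

So i = 2, j = 4, giving x = w[0:2] = ba, y = w[2:4] = bb, z = w[4:6] = ab.
Check: |xy| = 4 ≤ 5 and |y| = 2 ≥ 1. Reading y takes A from S4 back to S4, so every xyⁱz is accepted.
Since A has 5 states, any run of length ≥ 5 visits 5+1 states, so by pigeonhole some state repeats within the first 5 steps — that repeat gives the pumpable loop.

bb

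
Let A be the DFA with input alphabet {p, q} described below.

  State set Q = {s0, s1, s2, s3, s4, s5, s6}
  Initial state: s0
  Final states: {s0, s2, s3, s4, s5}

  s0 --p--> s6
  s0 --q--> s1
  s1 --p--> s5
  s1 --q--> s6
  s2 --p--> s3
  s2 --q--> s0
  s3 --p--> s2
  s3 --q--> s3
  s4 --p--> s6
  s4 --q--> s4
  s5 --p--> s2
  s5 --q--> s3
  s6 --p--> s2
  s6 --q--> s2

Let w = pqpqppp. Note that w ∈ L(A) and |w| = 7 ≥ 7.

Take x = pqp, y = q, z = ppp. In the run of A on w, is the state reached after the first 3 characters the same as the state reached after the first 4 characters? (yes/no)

State sequence: s0 -p-> s6 -q-> s2 -p-> s3 -q-> s3

After x (step 3): s3. After xy (step 4): s3.
They match, so y = q drives A around a cycle from s3 back to itself; pumping y any number of times keeps A in s3 before reading z, and xyⁱz ∈ L(A) for every i ≥ 0.

yes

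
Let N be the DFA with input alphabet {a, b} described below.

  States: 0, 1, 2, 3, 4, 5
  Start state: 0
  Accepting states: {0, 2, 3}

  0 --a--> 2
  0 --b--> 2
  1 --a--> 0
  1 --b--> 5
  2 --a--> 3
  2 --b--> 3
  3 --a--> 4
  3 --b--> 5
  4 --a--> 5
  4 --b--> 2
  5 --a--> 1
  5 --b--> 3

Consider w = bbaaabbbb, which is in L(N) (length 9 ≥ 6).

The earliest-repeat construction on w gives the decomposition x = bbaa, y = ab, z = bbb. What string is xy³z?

bbaaabababbbb

xy^3z = bbaa·ab·ab·ab·bbb = bbaaabababbbb.
Reading y = ab takes N from 5 back to 5, so after x·y·y·y the machine is still in 5, and z then leads to the accepting state 3. Hence bbaaabababbbb ∈ L(N).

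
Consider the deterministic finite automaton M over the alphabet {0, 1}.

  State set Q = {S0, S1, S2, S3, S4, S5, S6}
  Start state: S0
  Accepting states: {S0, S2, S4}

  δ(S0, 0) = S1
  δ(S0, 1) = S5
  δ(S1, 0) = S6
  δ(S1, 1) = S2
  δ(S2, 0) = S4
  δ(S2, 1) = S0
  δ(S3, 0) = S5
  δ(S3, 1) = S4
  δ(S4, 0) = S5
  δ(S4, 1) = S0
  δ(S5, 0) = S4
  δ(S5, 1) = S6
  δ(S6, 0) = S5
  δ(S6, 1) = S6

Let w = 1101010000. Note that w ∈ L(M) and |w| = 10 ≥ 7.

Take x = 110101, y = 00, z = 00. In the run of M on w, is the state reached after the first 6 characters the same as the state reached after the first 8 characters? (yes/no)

Run of M on the first 8 characters of w = 1 1 0 1 0 1 0 0:
  step 0: S0  (start)
  step 1: S5  (read 1: S0→S5)
  step 2: S6  (read 1: S5→S6)
  step 3: S5  (read 0: S6→S5)
  step 4: S6  (read 1: S5→S6)
  step 5: S5  (read 0: S6→S5)
  step 6: S6  (read 1: S5→S6)
  step 7: S5  (read 0: S6→S5)
  step 8: S4  (read 0: S5→S4)

After x (step 6): S6. After xy (step 8): S4.
They differ (S6 ≠ S4), so y is not a cycle from the state after x; this split is not the one the pumping-lemma construction produces, and pumping y need not keep the string in L(M).

no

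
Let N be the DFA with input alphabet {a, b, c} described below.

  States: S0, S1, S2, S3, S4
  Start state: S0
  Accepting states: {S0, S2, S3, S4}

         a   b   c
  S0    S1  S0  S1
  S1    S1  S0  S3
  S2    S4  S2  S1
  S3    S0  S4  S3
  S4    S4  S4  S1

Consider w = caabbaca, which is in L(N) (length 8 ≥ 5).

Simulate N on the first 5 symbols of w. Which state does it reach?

S0

State sequence: S0 -c-> S1 -a-> S1 -a-> S1 -b-> S0 -b-> S0

After reading 5 characters, N is in state S0.
(This kind of state-tracing is the core of the pumping-lemma construction: with 5 states, pigeonhole forces a repeat within the first 5 steps.)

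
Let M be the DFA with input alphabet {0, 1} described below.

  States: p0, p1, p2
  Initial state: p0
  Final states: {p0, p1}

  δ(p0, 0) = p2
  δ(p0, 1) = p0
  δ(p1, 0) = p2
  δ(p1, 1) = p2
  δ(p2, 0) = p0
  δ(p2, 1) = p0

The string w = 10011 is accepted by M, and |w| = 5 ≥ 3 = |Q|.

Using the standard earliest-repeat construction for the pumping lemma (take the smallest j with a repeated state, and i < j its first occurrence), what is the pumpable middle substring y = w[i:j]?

1

State sequence: p0 -1-> p0 -0-> p2 -0-> p0 -1-> p0 -1-> p0
First repeat at step 1: p0 was already visited.

So i = 0, j = 1, giving x = w[0:0] = ε, y = w[0:1] = 1, z = w[1:5] = 0011.
Check: |xy| = 1 ≤ 3 and |y| = 1 ≥ 1. Reading y takes M from p0 back to p0, so every xyⁱz is accepted.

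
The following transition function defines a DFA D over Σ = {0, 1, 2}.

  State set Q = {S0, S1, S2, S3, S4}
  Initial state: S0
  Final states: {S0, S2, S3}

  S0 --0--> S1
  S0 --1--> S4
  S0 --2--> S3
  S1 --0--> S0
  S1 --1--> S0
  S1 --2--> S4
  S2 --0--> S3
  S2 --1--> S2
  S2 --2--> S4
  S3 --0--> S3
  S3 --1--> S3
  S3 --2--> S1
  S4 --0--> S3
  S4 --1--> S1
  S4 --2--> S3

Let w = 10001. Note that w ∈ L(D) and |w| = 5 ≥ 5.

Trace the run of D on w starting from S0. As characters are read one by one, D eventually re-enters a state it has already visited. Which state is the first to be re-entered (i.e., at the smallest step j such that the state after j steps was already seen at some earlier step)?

S3

Run of D on w = 1 0 0 0 1:
  step 0: S0  (start)
  step 1: S4  (read 1: S0→S4)
  step 2: S3  (read 0: S4→S3)
  step 3: S3  (read 0: S3→S3)   ← first repeat (S3 seen earlier)
  step 4: S3  (read 0: S3→S3)
  step 5: S3  (read 1: S3→S3)

The earliest repeat is at step j = 3: D is in S3, which it already visited at step i = 2.
Pumping length from the standard proof: p = 5 (the number of states). The repeated state found above gives |xy| = j ≤ 5 and |y| = j − i ≥ 1.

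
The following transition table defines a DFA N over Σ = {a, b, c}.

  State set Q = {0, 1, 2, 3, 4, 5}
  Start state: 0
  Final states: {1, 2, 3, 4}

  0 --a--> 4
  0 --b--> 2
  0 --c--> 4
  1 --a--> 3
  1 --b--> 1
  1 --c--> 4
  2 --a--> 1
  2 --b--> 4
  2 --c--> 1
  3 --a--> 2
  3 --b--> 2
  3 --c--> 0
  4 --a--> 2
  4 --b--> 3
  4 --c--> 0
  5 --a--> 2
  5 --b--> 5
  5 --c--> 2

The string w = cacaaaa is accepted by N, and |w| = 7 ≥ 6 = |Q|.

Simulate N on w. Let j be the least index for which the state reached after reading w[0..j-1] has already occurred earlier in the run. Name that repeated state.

State sequence: 0 -c-> 4 -a-> 2 -c-> 1 -a-> 3 -a-> 2 -a-> 1 -a-> 3
First repeat at step 5: 2 was already visited.

The earliest repeat is at step j = 5: N is in 2, which it already visited at step i = 2.
Pumping length from the standard proof: p = 6 (the number of states). The repeated state found above gives |xy| = j ≤ 6 and |y| = j − i ≥ 1.

2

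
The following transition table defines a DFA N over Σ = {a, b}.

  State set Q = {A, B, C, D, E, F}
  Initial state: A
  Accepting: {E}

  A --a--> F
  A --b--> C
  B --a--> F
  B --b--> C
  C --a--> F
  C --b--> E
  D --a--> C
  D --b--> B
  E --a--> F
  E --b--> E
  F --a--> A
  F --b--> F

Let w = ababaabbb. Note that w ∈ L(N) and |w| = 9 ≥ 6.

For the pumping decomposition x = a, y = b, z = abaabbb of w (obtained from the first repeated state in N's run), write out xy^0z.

aabaabbb

xy⁰z = xz = a·abaabbb = aabaabbb.
Reading y = b takes N from F back to F, so after x the machine is still in F, and z then leads to the accepting state E. Hence aabaabbb ∈ L(N).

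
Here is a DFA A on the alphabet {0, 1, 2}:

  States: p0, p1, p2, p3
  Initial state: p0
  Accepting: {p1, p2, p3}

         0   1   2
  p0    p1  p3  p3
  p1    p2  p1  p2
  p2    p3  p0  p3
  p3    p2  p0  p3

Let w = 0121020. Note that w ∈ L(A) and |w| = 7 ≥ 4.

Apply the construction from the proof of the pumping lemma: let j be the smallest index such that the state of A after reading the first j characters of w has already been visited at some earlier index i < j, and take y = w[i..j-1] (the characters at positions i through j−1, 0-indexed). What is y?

1

State sequence: p0 -0-> p1 -1-> p1 -2-> p2 -1-> p0 -0-> p1 -2-> p2 -0-> p3
First repeat at step 2: p1 was already visited.

So i = 1, j = 2, giving x = w[0:1] = 0, y = w[1:2] = 1, z = w[2:7] = 21020.
Check: |xy| = 2 ≤ 4 and |y| = 1 ≥ 1. Reading y takes A from p1 back to p1, so every xyⁱz is accepted.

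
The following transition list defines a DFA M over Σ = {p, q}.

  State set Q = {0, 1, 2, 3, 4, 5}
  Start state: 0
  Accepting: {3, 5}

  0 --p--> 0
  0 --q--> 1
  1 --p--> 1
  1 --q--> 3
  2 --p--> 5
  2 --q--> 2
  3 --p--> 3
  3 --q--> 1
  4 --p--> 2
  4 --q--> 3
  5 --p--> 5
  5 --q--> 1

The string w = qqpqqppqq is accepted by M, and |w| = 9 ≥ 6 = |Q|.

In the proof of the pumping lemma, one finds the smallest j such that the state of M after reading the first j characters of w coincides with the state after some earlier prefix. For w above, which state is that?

3

State sequence: 0 -q-> 1 -q-> 3 -p-> 3 -q-> 1 -q-> 3 -p-> 3 -p-> 3 -q-> 1 -q-> 3
First repeat at step 3: 3 was already visited.

The earliest repeat is at step j = 3: M is in 3, which it already visited at step i = 2.
Since M has 6 states, any run of length ≥ 6 visits 6+1 states, so by pigeonhole some state repeats within the first 6 steps — that repeat gives the pumpable loop.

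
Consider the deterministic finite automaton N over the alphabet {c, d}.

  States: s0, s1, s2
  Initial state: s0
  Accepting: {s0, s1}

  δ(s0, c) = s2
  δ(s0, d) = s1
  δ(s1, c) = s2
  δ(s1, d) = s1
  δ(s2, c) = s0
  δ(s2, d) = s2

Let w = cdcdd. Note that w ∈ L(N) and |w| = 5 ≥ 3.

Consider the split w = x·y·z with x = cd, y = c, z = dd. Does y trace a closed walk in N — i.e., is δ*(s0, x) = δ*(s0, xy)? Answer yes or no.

no

State sequence: s0 -c-> s2 -d-> s2 -c-> s0

After x (step 2): s2. After xy (step 3): s0.
They differ (s2 ≠ s0), so y is not a cycle from the state after x; this split is not the one the pumping-lemma construction produces, and pumping y need not keep the string in L(N).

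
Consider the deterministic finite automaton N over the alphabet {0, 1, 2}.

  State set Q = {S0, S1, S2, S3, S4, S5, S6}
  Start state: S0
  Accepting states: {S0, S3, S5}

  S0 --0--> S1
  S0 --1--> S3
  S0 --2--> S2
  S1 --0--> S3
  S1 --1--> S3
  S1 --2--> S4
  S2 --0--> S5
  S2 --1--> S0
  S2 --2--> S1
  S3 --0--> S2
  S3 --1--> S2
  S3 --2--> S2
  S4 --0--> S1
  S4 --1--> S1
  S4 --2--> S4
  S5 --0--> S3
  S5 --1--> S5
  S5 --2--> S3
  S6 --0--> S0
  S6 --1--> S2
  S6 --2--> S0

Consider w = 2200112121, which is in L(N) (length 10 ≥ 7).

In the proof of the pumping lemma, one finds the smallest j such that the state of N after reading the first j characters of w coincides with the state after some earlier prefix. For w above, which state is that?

S2

State sequence: S0 -2-> S2 -2-> S1 -0-> S3 -0-> S2 -1-> S0 -1-> S3 -2-> S2 -1-> S0 -2-> S2 -1-> S0
First repeat at step 4: S2 was already visited.

The earliest repeat is at step j = 4: N is in S2, which it already visited at step i = 1.
With |Q| = 7, pigeonhole forces a state repeat no later than step 7; the substring read between the first and second visits to that state can be pumped.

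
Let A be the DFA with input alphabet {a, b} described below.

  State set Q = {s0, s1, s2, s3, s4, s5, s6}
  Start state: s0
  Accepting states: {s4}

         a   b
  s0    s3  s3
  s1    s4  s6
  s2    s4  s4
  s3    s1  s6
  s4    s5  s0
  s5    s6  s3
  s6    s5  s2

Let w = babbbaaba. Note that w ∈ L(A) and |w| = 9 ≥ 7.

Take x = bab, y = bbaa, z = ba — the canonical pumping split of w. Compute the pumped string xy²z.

babbbaabbaaba

xy^2z = bab·bbaa·bbaa·ba = babbbaabbaaba.
Reading y = bbaa takes A from s6 back to s6, so after x·y·y the machine is still in s6, and z then leads to the accepting state s4. Hence babbbaabbaaba ∈ L(A).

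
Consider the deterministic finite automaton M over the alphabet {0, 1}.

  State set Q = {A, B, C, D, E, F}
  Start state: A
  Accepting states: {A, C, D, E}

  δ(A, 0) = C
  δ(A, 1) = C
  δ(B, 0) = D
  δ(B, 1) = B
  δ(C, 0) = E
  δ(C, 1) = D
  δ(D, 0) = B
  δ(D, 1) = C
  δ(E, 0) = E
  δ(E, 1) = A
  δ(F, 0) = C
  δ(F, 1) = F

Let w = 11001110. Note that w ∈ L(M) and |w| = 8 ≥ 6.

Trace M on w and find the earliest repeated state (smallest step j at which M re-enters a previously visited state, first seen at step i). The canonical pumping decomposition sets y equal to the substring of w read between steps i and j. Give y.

00

State sequence: A -1-> C -1-> D -0-> B -0-> D -1-> C -1-> D -1-> C -0-> E
First repeat at step 4: D was already visited.

So i = 2, j = 4, giving x = w[0:2] = 11, y = w[2:4] = 00, z = w[4:8] = 1110.
Check: |xy| = 4 ≤ 6 and |y| = 2 ≥ 1. Reading y takes M from D back to D, so every xyⁱz is accepted.
With |Q| = 6, pigeonhole forces a state repeat no later than step 6; the substring read between the first and second visits to that state can be pumped.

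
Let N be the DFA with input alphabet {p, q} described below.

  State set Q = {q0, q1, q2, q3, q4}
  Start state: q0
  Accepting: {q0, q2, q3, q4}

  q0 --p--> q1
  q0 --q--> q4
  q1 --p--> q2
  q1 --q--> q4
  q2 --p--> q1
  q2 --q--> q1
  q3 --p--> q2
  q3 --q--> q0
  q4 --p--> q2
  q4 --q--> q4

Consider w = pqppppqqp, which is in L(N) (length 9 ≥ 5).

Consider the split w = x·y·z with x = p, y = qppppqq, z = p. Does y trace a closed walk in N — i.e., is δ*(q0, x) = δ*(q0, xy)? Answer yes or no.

Run of N on the first 8 characters of w = p q p p p p q q:
  step 0: q0  (start)
  step 1: q1  (read p: q0→q1)
  step 2: q4  (read q: q1→q4)
  step 3: q2  (read p: q4→q2)
  step 4: q1  (read p: q2→q1)
  step 5: q2  (read p: q1→q2)
  step 6: q1  (read p: q2→q1)
  step 7: q4  (read q: q1→q4)
  step 8: q4  (read q: q4→q4)

After x (step 1): q1. After xy (step 8): q4.
They differ (q1 ≠ q4), so y is not a cycle from the state after x; this split is not the one the pumping-lemma construction produces, and pumping y need not keep the string in L(N).

no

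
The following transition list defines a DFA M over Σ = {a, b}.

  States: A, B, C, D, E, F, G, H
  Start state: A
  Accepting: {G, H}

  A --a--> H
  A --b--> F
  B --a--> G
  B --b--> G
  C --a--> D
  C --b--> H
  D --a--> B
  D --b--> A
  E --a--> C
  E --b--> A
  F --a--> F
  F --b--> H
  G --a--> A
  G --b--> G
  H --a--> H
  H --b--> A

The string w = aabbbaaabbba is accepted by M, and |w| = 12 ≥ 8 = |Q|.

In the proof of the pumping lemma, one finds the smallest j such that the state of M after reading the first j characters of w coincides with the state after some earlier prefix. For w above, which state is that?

Run of M on w = a a b b b a a a b b b a:
  step 0: A  (start)
  step 1: H  (read a: A→H)
  step 2: H  (read a: H→H)   ← first repeat (H seen earlier)
  step 3: A  (read b: H→A)
  step 4: F  (read b: A→F)
  step 5: H  (read b: F→H)
  step 6: H  (read a: H→H)
  step 7: H  (read a: H→H)
  step 8: H  (read a: H→H)
  step 9: A  (read b: H→A)
  step 10: F  (read b: A→F)
  step 11: H  (read b: F→H)
  step 12: H  (read a: H→H)

The earliest repeat is at step j = 2: M is in H, which it already visited at step i = 1.
Since M has 8 states, any run of length ≥ 8 visits 8+1 states, so by pigeonhole some state repeats within the first 8 steps — that repeat gives the pumpable loop.

H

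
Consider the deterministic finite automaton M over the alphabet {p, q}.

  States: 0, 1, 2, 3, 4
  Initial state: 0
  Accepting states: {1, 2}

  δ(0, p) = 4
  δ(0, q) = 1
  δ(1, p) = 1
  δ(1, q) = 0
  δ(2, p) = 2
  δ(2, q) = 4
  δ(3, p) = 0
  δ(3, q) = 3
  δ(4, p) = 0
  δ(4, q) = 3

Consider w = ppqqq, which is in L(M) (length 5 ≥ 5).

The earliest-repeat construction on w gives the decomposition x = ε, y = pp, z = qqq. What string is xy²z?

ppppqqq

xy^2z = ε·pp·pp·qqq = ppppqqq.
Reading y = pp takes M from 0 back to 0, so after x·y·y the machine is still in 0, and z then leads to the accepting state 1. Hence ppppqqq ∈ L(M).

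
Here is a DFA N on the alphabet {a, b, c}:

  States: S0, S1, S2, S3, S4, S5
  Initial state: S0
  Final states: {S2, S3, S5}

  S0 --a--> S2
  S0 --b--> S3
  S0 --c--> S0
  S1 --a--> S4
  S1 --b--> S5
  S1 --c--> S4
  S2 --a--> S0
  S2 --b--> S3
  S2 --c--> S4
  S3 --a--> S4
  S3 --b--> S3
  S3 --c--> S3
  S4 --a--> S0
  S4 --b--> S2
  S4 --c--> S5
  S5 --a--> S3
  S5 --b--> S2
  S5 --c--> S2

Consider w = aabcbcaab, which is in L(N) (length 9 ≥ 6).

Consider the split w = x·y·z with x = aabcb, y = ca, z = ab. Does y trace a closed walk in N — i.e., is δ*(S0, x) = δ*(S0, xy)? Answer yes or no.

no

State sequence: S0 -a-> S2 -a-> S0 -b-> S3 -c-> S3 -b-> S3 -c-> S3 -a-> S4

After x (step 5): S3. After xy (step 7): S4.
They differ (S3 ≠ S4), so y is not a cycle from the state after x; this split is not the one the pumping-lemma construction produces, and pumping y need not keep the string in L(N).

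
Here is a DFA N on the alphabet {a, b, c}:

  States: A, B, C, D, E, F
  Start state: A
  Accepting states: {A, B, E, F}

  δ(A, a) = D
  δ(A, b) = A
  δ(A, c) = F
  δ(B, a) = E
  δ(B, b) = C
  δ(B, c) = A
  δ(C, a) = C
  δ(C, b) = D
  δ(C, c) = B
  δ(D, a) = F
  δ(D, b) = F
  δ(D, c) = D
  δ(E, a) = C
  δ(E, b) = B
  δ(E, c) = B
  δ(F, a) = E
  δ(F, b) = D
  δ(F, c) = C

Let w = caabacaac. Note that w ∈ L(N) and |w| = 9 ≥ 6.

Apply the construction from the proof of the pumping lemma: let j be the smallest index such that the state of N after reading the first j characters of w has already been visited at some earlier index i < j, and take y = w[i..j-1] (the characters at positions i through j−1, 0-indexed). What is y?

State sequence: A -c-> F -a-> E -a-> C -b-> D -a-> F -c-> C -a-> C -a-> C -c-> B
First repeat at step 5: F was already visited.

So i = 1, j = 5, giving x = w[0:1] = c, y = w[1:5] = aaba, z = w[5:9] = caac.
Check: |xy| = 5 ≤ 6 and |y| = 4 ≥ 1. Reading y takes N from F back to F, so every xyⁱz is accepted.

aaba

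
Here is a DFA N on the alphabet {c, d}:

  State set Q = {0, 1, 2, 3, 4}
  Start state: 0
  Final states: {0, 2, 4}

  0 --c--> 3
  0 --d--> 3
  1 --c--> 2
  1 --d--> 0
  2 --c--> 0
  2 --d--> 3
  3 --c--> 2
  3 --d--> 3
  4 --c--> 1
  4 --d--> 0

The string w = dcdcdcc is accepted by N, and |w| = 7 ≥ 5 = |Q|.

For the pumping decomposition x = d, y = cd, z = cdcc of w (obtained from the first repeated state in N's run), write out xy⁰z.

xy⁰z = xz = d·cdcc = dcdcc.
Reading y = cd takes N from 3 back to 3, so after x the machine is still in 3, and z then leads to the accepting state 0. Hence dcdcc ∈ L(N).

dcdcc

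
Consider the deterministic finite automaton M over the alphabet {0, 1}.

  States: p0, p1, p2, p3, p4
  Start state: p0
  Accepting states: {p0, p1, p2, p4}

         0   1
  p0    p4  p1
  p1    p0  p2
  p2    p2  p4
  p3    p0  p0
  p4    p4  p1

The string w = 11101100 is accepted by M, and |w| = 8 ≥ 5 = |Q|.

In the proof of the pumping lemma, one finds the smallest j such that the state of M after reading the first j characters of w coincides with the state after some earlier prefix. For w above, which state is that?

p4

State sequence: p0 -1-> p1 -1-> p2 -1-> p4 -0-> p4 -1-> p1 -1-> p2 -0-> p2 -0-> p2
First repeat at step 4: p4 was already visited.

The earliest repeat is at step j = 4: M is in p4, which it already visited at step i = 3.
The DFA has 5 states, so the proof of the pumping lemma guarantees a repeated state among the first 5+1 visited; the segment between the two visits is the pumpable y.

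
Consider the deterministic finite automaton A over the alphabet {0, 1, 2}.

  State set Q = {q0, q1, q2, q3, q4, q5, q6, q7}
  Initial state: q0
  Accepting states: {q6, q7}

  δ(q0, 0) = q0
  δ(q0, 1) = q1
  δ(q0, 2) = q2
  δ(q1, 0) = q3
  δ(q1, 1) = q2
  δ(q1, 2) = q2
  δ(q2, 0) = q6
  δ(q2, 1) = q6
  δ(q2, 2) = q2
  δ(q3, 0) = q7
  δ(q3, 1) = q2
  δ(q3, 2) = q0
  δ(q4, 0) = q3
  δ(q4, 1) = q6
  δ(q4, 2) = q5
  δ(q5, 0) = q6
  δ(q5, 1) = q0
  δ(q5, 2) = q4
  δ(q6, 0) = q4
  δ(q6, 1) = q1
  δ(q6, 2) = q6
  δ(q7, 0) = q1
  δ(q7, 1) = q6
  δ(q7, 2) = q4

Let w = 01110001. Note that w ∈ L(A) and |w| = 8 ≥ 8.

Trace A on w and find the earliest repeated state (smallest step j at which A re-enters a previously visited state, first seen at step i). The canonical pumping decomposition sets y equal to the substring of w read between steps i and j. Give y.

State sequence: q0 -0-> q0 -1-> q1 -1-> q2 -1-> q6 -0-> q4 -0-> q3 -0-> q7 -1-> q6
First repeat at step 1: q0 was already visited.

So i = 0, j = 1, giving x = w[0:0] = ε, y = w[0:1] = 0, z = w[1:8] = 1110001.
Check: |xy| = 1 ≤ 8 and |y| = 1 ≥ 1. Reading y takes A from q0 back to q0, so every xyⁱz is accepted.

0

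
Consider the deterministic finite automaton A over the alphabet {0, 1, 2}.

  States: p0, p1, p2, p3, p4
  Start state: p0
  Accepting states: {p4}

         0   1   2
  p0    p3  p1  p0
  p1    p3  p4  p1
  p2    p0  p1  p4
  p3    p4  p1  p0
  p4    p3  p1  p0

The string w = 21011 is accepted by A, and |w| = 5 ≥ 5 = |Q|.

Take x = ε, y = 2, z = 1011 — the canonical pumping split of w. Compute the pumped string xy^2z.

221011

xy^2z = ε·2·2·1011 = 221011.
Reading y = 2 takes A from p0 back to p0, so after x·y·y the machine is still in p0, and z then leads to the accepting state p4. Hence 221011 ∈ L(A).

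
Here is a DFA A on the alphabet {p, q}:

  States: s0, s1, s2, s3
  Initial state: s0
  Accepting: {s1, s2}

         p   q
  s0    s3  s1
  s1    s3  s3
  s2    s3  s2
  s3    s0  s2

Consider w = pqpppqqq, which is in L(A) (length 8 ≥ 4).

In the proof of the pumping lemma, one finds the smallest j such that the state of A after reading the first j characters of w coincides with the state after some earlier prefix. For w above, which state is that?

s3

Run of A on w = p q p p p q q q:
  step 0: s0  (start)
  step 1: s3  (read p: s0→s3)
  step 2: s2  (read q: s3→s2)
  step 3: s3  (read p: s2→s3)   ← first repeat (s3 seen earlier)
  step 4: s0  (read p: s3→s0)
  step 5: s3  (read p: s0→s3)
  step 6: s2  (read q: s3→s2)
  step 7: s2  (read q: s2→s2)
  step 8: s2  (read q: s2→s2)

The earliest repeat is at step j = 3: A is in s3, which it already visited at step i = 1.
Since A has 4 states, any run of length ≥ 4 visits 4+1 states, so by pigeonhole some state repeats within the first 4 steps — that repeat gives the pumpable loop.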